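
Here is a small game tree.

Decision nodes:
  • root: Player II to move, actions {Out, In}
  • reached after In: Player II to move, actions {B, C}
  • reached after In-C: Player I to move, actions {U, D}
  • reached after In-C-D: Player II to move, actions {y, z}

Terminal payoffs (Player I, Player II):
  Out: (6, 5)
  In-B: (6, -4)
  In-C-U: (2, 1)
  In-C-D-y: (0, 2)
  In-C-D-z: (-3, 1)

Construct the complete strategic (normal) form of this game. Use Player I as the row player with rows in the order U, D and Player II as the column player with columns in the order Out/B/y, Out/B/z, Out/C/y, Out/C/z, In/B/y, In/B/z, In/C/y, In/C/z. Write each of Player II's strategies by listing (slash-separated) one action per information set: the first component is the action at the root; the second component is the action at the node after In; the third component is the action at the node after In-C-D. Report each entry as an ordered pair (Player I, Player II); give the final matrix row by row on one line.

U: (6,5) (6,5) (6,5) (6,5) (6,-4) (6,-4) (2,1) (2,1) | D: (6,5) (6,5) (6,5) (6,5) (6,-4) (6,-4) (0,2) (-3,1)

      Out/B/y  Out/B/z  Out/C/y  Out/C/z   In/B/y   In/B/z   In/C/y   In/C/z
   U    (6,5)    (6,5)    (6,5)    (6,5)   (6,-4)   (6,-4)    (2,1)    (2,1)
   D    (6,5)    (6,5)    (6,5)    (6,5)   (6,-4)   (6,-4)    (0,2)   (-3,1)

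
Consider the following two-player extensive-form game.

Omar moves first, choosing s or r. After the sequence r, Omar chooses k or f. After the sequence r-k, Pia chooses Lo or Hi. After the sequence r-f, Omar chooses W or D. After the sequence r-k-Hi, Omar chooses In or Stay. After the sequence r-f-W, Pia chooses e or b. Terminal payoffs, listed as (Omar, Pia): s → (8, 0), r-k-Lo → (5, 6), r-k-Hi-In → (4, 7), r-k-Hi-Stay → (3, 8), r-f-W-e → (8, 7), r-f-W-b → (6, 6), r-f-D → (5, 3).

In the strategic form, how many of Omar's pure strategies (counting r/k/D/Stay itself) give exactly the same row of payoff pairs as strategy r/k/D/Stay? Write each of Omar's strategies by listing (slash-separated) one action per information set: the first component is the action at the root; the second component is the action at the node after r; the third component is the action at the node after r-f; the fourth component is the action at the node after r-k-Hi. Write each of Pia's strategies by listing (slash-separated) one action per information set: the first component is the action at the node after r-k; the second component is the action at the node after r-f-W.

2

Row for r/k/D/Stay (columns Lo/e, Lo/b, Hi/e, Hi/b): (5,6) (5,6) (3,8) (3,8).
Under r/k/D/Stay, Omar's choice at the node after r-f can never be reached regardless of what Pia does, so varying those choices leaves every outcome unchanged.
Holding the reachable choices fixed and varying the unreachable one freely already gives 2 equivalent strategies.
No other strategy reproduces this row, so those 2 are the full class: r/k/W/Stay, r/k/D/Stay.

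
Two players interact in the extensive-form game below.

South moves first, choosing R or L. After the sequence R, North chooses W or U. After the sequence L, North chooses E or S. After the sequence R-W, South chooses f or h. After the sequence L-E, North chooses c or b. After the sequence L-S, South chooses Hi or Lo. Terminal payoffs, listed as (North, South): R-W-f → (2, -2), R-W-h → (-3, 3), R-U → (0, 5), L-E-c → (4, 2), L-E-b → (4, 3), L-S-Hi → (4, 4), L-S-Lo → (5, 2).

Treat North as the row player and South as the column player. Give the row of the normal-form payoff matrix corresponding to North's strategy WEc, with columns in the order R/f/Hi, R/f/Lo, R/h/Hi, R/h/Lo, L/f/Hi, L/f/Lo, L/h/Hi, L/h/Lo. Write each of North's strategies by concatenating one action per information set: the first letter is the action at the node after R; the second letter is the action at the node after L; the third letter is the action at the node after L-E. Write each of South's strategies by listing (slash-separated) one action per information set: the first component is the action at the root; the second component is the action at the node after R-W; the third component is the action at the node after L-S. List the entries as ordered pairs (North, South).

(2,-2) (2,-2) (-3,3) (-3,3) (4,2) (4,2) (4,2) (4,2)

vs R/f/Hi: South plays R → North plays W at [R] → South plays f at [R-W] → (2, -2)
vs R/f/Lo: South plays R → North plays W at [R] → South plays f at [R-W] → (2, -2)
vs R/h/Hi: South plays R → North plays W at [R] → South plays h at [R-W] → (-3, 3)
vs R/h/Lo: South plays R → North plays W at [R] → South plays h at [R-W] → (-3, 3)
vs L/f/Hi: South plays L → North plays E at [L] → North plays c at [L-E] → (4, 2)
vs L/f/Lo: South plays L → North plays E at [L] → North plays c at [L-E] → (4, 2)
vs L/h/Hi: South plays L → North plays E at [L] → North plays c at [L-E] → (4, 2)
vs L/h/Lo: South plays L → North plays E at [L] → North plays c at [L-E] → (4, 2)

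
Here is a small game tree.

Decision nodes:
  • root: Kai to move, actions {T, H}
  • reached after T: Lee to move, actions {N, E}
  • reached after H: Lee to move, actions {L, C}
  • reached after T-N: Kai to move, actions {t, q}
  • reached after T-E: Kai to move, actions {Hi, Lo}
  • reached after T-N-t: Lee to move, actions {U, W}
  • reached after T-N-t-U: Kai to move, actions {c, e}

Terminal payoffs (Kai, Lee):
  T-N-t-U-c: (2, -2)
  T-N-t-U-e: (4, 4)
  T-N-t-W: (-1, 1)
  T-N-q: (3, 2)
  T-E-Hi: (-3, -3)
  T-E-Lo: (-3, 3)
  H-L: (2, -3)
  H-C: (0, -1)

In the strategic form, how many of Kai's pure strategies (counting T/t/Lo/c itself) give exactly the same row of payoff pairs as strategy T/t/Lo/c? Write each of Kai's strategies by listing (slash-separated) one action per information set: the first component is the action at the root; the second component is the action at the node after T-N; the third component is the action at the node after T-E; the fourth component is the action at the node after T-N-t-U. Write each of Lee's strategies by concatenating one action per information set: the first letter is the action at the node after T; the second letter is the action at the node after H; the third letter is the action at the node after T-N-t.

1

Row for T/t/Lo/c (columns NLU, NLW, NCU, NCW, ELU, ELW, ECU, ECW): (2,-2) (-1,1) (2,-2) (-1,1) (-3,3) (-3,3) (-3,3) (-3,3).
Every one of Kai's information sets is on the play path for some reply by Lee when Kai follows T/t/Lo/c.
Changing the action at any of them therefore changes at least one column, so only T/t/Lo/c itself gives this row.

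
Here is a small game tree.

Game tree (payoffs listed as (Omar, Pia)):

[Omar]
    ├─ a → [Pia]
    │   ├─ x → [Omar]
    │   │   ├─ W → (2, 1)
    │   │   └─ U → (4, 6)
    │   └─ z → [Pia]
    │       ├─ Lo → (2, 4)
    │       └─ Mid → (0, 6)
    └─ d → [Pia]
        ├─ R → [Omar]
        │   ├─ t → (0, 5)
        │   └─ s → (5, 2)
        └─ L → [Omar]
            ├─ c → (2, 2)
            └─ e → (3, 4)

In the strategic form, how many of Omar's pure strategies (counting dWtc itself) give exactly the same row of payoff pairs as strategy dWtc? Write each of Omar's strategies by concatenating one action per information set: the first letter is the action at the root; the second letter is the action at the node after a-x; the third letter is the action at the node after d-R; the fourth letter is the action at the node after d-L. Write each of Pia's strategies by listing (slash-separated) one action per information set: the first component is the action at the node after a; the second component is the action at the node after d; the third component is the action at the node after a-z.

2

Row for dWtc (columns x/R/Lo, x/R/Mid, x/L/Lo, x/L/Mid, z/R/Lo, z/R/Mid, z/L/Lo, z/L/Mid): (0,5) (0,5) (2,2) (2,2) (0,5) (0,5) (2,2) (2,2).
Under dWtc, Omar's choice at the node after a-x can never be reached regardless of what Pia does, so varying those choices leaves every outcome unchanged.
Holding the reachable choices fixed and varying the unreachable one freely already gives 2 equivalent strategies.
No other strategy reproduces this row, so those 2 are the full class: dWtc, dUtc.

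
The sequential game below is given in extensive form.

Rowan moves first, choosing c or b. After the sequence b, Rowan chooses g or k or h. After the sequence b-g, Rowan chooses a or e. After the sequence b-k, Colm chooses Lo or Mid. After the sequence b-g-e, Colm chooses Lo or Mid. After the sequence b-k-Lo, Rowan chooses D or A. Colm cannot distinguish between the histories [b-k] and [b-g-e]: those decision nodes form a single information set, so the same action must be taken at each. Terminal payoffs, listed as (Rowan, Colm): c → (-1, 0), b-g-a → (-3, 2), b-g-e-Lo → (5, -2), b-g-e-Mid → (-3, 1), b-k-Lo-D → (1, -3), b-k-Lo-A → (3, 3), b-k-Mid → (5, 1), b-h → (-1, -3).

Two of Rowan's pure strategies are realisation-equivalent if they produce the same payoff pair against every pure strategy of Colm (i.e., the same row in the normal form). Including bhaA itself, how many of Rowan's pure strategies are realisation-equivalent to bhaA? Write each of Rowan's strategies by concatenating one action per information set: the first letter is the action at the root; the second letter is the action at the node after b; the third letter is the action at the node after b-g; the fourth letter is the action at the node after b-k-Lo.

Row for bhaA (columns Lo, Mid): (-1,-3) (-1,-3).
Under bhaA, Rowan's choice at the node after b-g and at the node after b-k-Lo can never be reached regardless of what Colm does, so varying those choices leaves every outcome unchanged.
Holding the reachable choices fixed and varying the unreachable ones freely already gives 2 × 2 = 4 equivalent strategies.
No other strategy reproduces this row, so those 4 are the full class: bhaD, bhaA, bheD, bheA.

4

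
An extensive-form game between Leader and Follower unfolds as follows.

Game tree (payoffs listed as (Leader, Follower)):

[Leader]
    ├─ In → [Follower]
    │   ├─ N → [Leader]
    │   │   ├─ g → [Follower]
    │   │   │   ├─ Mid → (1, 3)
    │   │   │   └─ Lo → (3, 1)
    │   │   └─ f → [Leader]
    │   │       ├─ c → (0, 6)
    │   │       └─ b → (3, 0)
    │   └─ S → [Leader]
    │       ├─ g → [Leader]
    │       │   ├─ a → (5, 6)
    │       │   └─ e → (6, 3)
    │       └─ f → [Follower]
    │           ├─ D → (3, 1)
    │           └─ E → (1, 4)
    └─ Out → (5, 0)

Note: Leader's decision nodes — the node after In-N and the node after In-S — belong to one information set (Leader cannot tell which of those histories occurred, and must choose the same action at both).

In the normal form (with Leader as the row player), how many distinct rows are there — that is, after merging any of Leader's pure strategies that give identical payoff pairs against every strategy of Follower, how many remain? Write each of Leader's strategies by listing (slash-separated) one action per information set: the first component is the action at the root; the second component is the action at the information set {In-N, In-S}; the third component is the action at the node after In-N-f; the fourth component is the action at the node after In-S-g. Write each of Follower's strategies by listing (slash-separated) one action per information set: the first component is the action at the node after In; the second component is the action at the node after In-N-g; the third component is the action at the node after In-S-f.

5

Leader has 16 pure strategies: In/g/c/a, In/g/c/e, In/g/b/a, In/g/b/e, In/f/c/a, In/f/c/e, In/f/b/a, In/f/b/e, Out/g/c/a, Out/g/c/e, Out/g/b/a, Out/g/b/e, Out/f/c/a, Out/f/c/e, Out/f/b/a, Out/f/b/e. Columns: N/Mid/D, N/Mid/E, N/Lo/D, N/Lo/E, S/Mid/D, S/Mid/E, S/Lo/D, S/Lo/E.
{In/g/c/a, In/g/b/a} → row (1,3) (1,3) (3,1) (3,1) (5,6) (5,6) (5,6) (5,6)
{In/g/c/e, In/g/b/e} → row (1,3) (1,3) (3,1) (3,1) (6,3) (6,3) (6,3) (6,3)
{In/f/c/a, In/f/c/e} → row (0,6) (0,6) (0,6) (0,6) (3,1) (1,4) (3,1) (1,4)
{In/f/b/a, In/f/b/e} → row (3,0) (3,0) (3,0) (3,0) (3,1) (1,4) (3,1) (1,4)
{Out/g/c/a, Out/g/c/e, Out/g/b/a, Out/g/b/e, Out/f/c/a, Out/f/c/e, Out/f/b/a, Out/f/b/e} → row (5,0) (5,0) (5,0) (5,0) (5,0) (5,0) (5,0) (5,0)
That's 5 distinct rows out of 16 strategies.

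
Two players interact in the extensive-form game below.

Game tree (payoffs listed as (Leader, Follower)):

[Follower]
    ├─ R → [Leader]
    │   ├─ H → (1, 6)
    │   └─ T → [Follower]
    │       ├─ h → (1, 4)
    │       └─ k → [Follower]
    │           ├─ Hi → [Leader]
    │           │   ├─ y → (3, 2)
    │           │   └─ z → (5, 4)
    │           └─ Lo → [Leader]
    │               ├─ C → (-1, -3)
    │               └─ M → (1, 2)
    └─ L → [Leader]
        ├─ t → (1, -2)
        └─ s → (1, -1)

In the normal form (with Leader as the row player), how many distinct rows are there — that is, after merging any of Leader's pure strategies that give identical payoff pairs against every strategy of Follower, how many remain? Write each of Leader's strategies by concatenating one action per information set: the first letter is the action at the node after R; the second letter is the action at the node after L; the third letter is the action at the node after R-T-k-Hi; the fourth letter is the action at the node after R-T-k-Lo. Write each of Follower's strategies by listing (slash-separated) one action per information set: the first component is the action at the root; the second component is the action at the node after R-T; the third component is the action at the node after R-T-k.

10

Leader has 16 pure strategies: HtyC, HtyM, HtzC, HtzM, HsyC, HsyM, HszC, HszM, TtyC, TtyM, TtzC, TtzM, TsyC, TsyM, TszC, TszM. Columns: R/h/Hi, R/h/Lo, R/k/Hi, R/k/Lo, L/h/Hi, L/h/Lo, L/k/Hi, L/k/Lo.
{HtyC, HtyM, HtzC, HtzM} → row (1,6) (1,6) (1,6) (1,6) (1,-2) (1,-2) (1,-2) (1,-2)
{HsyC, HsyM, HszC, HszM} → row (1,6) (1,6) (1,6) (1,6) (1,-1) (1,-1) (1,-1) (1,-1)
{TtyC} → row (1,4) (1,4) (3,2) (-1,-3) (1,-2) (1,-2) (1,-2) (1,-2)
{TtyM} → row (1,4) (1,4) (3,2) (1,2) (1,-2) (1,-2) (1,-2) (1,-2)
{TtzC} → row (1,4) (1,4) (5,4) (-1,-3) (1,-2) (1,-2) (1,-2) (1,-2)
{TtzM} → row (1,4) (1,4) (5,4) (1,2) (1,-2) (1,-2) (1,-2) (1,-2)
{TsyC} → row (1,4) (1,4) (3,2) (-1,-3) (1,-1) (1,-1) (1,-1) (1,-1)
{TsyM} → row (1,4) (1,4) (3,2) (1,2) (1,-1) (1,-1) (1,-1) (1,-1)
{TszC} → row (1,4) (1,4) (5,4) (-1,-3) (1,-1) (1,-1) (1,-1) (1,-1)
{TszM} → row (1,4) (1,4) (5,4) (1,2) (1,-1) (1,-1) (1,-1) (1,-1)
That's 10 distinct rows out of 16 strategies.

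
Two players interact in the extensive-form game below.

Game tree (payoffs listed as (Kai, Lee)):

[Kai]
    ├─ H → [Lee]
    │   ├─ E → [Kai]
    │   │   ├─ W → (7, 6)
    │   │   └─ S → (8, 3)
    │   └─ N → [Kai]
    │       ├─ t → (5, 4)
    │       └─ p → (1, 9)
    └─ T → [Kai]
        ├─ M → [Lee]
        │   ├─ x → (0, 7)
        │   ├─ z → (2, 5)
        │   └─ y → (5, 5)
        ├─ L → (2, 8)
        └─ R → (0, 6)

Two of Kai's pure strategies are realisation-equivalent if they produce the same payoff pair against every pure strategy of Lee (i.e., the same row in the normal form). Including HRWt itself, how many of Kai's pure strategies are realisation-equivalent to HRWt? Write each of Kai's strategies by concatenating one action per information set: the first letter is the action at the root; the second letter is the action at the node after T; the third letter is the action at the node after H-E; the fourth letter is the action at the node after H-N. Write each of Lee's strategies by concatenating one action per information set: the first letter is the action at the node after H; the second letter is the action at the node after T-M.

Row for HRWt (columns Ex, Ez, Ey, Nx, Nz, Ny): (7,6) (7,6) (7,6) (5,4) (5,4) (5,4).
Under HRWt, Kai's choice at the node after T can never be reached regardless of what Lee does, so varying those choices leaves every outcome unchanged.
Holding the reachable choices fixed and varying the unreachable one freely already gives 3 equivalent strategies.
No other strategy reproduces this row, so those 3 are the full class: HMWt, HLWt, HRWt.

3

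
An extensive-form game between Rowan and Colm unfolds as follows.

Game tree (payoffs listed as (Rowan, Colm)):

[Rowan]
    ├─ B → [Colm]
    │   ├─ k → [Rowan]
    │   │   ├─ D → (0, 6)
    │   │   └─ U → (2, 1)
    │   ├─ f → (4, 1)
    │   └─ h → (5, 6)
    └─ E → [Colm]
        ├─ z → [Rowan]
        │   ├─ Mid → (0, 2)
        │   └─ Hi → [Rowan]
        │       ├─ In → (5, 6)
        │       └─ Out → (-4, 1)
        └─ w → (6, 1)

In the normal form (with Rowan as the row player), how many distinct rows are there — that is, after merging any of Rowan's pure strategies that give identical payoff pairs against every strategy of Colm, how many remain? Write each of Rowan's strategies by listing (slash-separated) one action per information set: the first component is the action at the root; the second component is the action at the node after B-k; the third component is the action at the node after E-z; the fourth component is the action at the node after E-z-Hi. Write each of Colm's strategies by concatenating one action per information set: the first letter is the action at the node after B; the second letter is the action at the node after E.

Rowan has 16 pure strategies: B/D/Mid/In, B/D/Mid/Out, B/D/Hi/In, B/D/Hi/Out, B/U/Mid/In, B/U/Mid/Out, B/U/Hi/In, B/U/Hi/Out, E/D/Mid/In, E/D/Mid/Out, E/D/Hi/In, E/D/Hi/Out, E/U/Mid/In, E/U/Mid/Out, E/U/Hi/In, E/U/Hi/Out. Columns: kz, kw, fz, fw, hz, hw.
{B/D/Mid/In, B/D/Mid/Out, B/D/Hi/In, B/D/Hi/Out} → row (0,6) (0,6) (4,1) (4,1) (5,6) (5,6)
{B/U/Mid/In, B/U/Mid/Out, B/U/Hi/In, B/U/Hi/Out} → row (2,1) (2,1) (4,1) (4,1) (5,6) (5,6)
{E/D/Mid/In, E/D/Mid/Out, E/U/Mid/In, E/U/Mid/Out} → row (0,2) (6,1) (0,2) (6,1) (0,2) (6,1)
{E/D/Hi/In, E/U/Hi/In} → row (5,6) (6,1) (5,6) (6,1) (5,6) (6,1)
{E/D/Hi/Out, E/U/Hi/Out} → row (-4,1) (6,1) (-4,1) (6,1) (-4,1) (6,1)
That's 5 distinct rows out of 16 strategies.

5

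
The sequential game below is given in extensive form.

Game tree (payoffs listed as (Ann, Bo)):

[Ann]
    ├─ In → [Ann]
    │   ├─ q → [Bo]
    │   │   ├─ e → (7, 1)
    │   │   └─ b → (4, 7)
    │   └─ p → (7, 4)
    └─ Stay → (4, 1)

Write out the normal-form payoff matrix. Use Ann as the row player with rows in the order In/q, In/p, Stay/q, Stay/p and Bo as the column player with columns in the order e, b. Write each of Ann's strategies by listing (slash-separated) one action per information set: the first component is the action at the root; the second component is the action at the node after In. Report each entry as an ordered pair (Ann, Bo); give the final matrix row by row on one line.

Row In/q: e→(7,1), b→(4,7)
Row In/p: e→(7,4), b→(7,4)
Row Stay/q: e→(4,1), b→(4,1)
Row Stay/p: e→(4,1), b→(4,1)

In/q: (7,1) (4,7) | In/p: (7,4) (7,4) | Stay/q: (4,1) (4,1) | Stay/p: (4,1) (4,1)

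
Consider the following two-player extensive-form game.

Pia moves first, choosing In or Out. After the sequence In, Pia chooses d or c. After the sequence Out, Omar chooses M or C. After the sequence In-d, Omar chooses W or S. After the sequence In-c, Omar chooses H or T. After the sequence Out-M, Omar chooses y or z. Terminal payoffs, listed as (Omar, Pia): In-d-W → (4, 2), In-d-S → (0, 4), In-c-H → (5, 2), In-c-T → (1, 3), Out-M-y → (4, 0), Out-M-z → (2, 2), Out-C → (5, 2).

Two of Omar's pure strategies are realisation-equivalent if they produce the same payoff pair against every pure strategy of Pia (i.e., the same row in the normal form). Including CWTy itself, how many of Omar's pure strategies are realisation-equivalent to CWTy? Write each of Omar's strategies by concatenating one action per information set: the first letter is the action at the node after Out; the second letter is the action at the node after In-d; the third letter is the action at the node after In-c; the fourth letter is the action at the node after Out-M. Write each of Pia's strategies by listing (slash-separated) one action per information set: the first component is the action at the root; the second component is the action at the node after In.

Row for CWTy (columns In/d, In/c, Out/d, Out/c): (4,2) (1,3) (5,2) (5,2).
Under CWTy, Omar's choice at the node after Out-M can never be reached regardless of what Pia does, so varying those choices leaves every outcome unchanged.
Holding the reachable choices fixed and varying the unreachable one freely already gives 2 equivalent strategies.
No other strategy reproduces this row, so those 2 are the full class: CWTy, CWTz.

2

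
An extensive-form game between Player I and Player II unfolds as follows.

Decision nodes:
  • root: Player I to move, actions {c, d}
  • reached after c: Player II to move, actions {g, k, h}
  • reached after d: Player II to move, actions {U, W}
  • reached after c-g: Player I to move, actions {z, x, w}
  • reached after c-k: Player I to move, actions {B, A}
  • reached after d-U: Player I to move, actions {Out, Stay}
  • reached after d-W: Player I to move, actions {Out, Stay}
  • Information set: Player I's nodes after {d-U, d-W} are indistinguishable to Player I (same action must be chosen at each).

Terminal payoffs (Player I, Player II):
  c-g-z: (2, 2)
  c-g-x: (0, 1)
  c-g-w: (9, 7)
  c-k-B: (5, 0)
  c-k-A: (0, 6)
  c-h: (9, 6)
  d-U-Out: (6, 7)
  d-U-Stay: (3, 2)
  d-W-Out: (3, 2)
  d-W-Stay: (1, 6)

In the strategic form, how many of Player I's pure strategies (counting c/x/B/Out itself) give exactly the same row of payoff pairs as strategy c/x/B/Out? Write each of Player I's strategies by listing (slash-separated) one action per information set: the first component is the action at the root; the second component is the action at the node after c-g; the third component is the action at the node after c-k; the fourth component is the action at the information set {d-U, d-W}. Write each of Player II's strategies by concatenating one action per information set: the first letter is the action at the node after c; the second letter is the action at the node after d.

Row for c/x/B/Out (columns gU, gW, kU, kW, hU, hW): (0,1) (0,1) (5,0) (5,0) (9,6) (9,6).
Under c/x/B/Out, Player I's choice at the information set {d-U, d-W} can never be reached regardless of what Player II does, so varying those choices leaves every outcome unchanged.
Holding the reachable choices fixed and varying the unreachable one freely already gives 2 equivalent strategies.
No other strategy reproduces this row, so those 2 are the full class: c/x/B/Out, c/x/B/Stay.

2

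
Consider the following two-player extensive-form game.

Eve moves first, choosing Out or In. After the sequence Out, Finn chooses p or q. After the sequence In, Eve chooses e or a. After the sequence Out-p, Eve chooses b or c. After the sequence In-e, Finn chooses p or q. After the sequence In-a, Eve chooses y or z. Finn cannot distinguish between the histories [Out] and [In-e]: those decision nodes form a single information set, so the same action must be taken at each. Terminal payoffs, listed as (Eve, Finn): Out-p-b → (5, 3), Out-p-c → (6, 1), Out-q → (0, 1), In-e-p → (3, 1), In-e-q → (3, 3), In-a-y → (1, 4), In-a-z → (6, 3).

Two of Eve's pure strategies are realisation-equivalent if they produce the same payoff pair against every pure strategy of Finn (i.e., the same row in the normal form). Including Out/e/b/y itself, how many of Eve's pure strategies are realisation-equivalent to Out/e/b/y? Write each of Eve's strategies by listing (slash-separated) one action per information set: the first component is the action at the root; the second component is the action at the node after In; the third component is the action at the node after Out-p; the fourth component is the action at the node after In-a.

Row for Out/e/b/y (columns p, q): (5,3) (0,1).
Under Out/e/b/y, Eve's choice at the node after In and at the node after In-a can never be reached regardless of what Finn does, so varying those choices leaves every outcome unchanged.
Holding the reachable choices fixed and varying the unreachable ones freely already gives 2 × 2 = 4 equivalent strategies.
No other strategy reproduces this row, so those 4 are the full class: Out/e/b/y, Out/e/b/z, Out/a/b/y, Out/a/b/z.

4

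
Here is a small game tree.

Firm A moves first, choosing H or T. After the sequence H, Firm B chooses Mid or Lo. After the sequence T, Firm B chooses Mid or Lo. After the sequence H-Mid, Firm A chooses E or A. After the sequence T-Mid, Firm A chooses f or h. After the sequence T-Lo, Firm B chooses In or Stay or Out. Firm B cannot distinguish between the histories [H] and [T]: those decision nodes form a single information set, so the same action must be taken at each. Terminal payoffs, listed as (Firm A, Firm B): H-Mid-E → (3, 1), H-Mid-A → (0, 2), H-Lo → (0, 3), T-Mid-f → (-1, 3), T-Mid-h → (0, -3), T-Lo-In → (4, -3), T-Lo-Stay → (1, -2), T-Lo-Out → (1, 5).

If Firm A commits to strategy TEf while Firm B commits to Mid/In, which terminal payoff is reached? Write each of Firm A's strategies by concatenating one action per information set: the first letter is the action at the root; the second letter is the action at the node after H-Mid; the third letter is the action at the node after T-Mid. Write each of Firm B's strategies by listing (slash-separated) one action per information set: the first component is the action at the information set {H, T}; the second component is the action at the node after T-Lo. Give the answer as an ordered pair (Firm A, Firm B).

(-1, 3)

Trace the play path from the root:
  Firm A plays T
  Firm B plays Mid at [T]
  Firm A plays f at [T-Mid]
→ terminal payoff (-1, 3).
(Firm A's choice at the node after H-Mid is never reached on this path, so it doesn't affect the outcome.)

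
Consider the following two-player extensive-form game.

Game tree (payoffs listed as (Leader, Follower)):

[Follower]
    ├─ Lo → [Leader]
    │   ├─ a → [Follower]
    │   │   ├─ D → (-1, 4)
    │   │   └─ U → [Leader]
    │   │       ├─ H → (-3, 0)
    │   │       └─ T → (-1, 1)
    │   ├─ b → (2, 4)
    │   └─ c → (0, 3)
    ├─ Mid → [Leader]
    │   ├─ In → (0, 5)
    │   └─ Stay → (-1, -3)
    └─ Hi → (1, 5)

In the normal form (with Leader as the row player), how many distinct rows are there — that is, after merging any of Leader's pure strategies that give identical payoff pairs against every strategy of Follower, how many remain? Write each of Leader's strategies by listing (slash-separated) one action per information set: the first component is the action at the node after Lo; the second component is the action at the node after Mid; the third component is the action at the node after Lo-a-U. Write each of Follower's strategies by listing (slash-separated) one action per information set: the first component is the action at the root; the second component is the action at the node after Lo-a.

8

Leader has 12 pure strategies: a/In/H, a/In/T, a/Stay/H, a/Stay/T, b/In/H, b/In/T, b/Stay/H, b/Stay/T, c/In/H, c/In/T, c/Stay/H, c/Stay/T. Columns: Lo/D, Lo/U, Mid/D, Mid/U, Hi/D, Hi/U.
{a/In/H} → row (-1,4) (-3,0) (0,5) (0,5) (1,5) (1,5)
{a/In/T} → row (-1,4) (-1,1) (0,5) (0,5) (1,5) (1,5)
{a/Stay/H} → row (-1,4) (-3,0) (-1,-3) (-1,-3) (1,5) (1,5)
{a/Stay/T} → row (-1,4) (-1,1) (-1,-3) (-1,-3) (1,5) (1,5)
{b/In/H, b/In/T} → row (2,4) (2,4) (0,5) (0,5) (1,5) (1,5)
{b/Stay/H, b/Stay/T} → row (2,4) (2,4) (-1,-3) (-1,-3) (1,5) (1,5)
{c/In/H, c/In/T} → row (0,3) (0,3) (0,5) (0,5) (1,5) (1,5)
{c/Stay/H, c/Stay/T} → row (0,3) (0,3) (-1,-3) (-1,-3) (1,5) (1,5)
That's 8 distinct rows out of 12 strategies.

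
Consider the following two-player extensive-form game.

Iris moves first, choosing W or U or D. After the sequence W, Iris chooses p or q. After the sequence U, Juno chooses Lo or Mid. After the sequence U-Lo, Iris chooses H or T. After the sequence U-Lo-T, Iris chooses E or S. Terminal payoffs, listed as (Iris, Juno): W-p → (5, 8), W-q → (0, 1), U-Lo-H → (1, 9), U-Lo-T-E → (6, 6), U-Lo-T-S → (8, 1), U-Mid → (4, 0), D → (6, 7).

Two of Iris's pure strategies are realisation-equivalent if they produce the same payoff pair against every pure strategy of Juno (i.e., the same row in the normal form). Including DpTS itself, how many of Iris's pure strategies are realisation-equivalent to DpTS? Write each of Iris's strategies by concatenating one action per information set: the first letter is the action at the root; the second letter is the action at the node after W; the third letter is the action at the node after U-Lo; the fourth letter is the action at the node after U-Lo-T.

Row for DpTS (columns Lo, Mid): (6,7) (6,7).
Under DpTS, Iris's choice at the node after W and at the node after U-Lo and at the node after U-Lo-T can never be reached regardless of what Juno does, so varying those choices leaves every outcome unchanged.
Holding the reachable choices fixed and varying the unreachable ones freely already gives 2 × 2 × 2 = 8 equivalent strategies.
No other strategy reproduces this row, so those 8 are the full class: DpHE, DpHS, DpTE, DpTS, DqHE, DqHS, DqTE, DqTS.

8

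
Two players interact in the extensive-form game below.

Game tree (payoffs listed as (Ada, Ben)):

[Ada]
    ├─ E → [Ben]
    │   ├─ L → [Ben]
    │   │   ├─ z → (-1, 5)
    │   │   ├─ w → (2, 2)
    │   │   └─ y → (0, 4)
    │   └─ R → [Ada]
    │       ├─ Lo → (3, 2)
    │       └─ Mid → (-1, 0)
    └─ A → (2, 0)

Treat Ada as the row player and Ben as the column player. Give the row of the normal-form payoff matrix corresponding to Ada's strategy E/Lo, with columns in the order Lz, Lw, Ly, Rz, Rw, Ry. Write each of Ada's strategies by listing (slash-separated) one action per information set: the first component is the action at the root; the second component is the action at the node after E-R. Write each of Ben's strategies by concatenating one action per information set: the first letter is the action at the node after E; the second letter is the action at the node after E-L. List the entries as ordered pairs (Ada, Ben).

vs Lz: Ada plays E → Ben plays L at [E] → Ben plays z at [E-L] → (-1, 5)
vs Lw: Ada plays E → Ben plays L at [E] → Ben plays w at [E-L] → (2, 2)
vs Ly: Ada plays E → Ben plays L at [E] → Ben plays y at [E-L] → (0, 4)
vs Rz: Ada plays E → Ben plays R at [E] → Ada plays Lo at [E-R] → (3, 2)
vs Rw: Ada plays E → Ben plays R at [E] → Ada plays Lo at [E-R] → (3, 2)
vs Ry: Ada plays E → Ben plays R at [E] → Ada plays Lo at [E-R] → (3, 2)

(-1,5) (2,2) (0,4) (3,2) (3,2) (3,2)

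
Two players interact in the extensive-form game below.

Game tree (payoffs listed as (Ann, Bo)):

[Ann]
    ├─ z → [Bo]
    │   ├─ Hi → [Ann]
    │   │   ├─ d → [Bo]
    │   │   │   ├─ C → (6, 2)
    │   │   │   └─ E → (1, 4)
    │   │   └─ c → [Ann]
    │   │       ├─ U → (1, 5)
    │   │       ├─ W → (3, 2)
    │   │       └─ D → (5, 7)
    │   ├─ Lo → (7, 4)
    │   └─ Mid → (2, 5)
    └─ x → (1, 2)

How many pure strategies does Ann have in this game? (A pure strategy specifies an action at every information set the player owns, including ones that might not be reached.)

Ann owns the root with actions {z, x} — two choices.
Ann owns the node after z-Hi with actions {d, c} — two choices.
Ann owns the node after z-Hi-c with actions {U, W, D} — three choices.
A pure strategy fixes one action at each information set independently, so the count is the product 2 × 2 × 3 = 12.

12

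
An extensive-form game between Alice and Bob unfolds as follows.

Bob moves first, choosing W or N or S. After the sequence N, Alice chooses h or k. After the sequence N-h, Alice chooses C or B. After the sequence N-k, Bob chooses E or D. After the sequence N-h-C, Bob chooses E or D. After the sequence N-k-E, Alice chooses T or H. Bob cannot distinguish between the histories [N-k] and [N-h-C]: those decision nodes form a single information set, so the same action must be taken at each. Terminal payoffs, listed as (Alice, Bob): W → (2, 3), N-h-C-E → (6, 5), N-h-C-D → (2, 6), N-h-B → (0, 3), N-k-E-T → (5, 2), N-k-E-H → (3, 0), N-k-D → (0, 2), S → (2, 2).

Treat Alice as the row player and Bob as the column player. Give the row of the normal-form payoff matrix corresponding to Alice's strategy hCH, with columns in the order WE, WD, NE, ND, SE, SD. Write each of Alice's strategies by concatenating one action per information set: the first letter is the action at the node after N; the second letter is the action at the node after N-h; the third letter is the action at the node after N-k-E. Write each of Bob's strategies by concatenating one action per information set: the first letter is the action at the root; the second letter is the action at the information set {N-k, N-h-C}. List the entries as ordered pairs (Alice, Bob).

(2,3) (2,3) (6,5) (2,6) (2,2) (2,2)

vs WE: Bob plays W → (2, 3)
vs WD: Bob plays W → (2, 3)
vs NE: Bob plays N → Alice plays h at [N] → Alice plays C at [N-h] → Bob plays E at [N-h-C] → (6, 5)
vs ND: Bob plays N → Alice plays h at [N] → Alice plays C at [N-h] → Bob plays D at [N-h-C] → (2, 6)
vs SE: Bob plays S → (2, 2)
vs SD: Bob plays S → (2, 2)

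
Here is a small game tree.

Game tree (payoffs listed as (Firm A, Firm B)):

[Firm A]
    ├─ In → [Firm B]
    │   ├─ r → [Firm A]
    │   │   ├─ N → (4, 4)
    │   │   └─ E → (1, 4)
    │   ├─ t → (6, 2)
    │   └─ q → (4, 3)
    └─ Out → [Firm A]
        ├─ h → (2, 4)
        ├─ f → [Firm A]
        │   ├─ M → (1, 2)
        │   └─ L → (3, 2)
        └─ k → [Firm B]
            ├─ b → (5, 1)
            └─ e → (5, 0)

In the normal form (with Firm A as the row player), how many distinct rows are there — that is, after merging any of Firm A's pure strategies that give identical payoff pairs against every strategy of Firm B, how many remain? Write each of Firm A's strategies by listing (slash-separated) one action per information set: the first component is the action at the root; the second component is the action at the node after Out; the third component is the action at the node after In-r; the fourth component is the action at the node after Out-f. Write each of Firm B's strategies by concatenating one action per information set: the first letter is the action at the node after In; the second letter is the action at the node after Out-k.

6

Firm A has 24 pure strategies: In/h/N/M, In/h/N/L, In/h/E/M, In/h/E/L, In/f/N/M, In/f/N/L, In/f/E/M, In/f/E/L, In/k/N/M, In/k/N/L, In/k/E/M, In/k/E/L, Out/h/N/M, Out/h/N/L, Out/h/E/M, Out/h/E/L, Out/f/N/M, Out/f/N/L, Out/f/E/M, Out/f/E/L, Out/k/N/M, Out/k/N/L, Out/k/E/M, Out/k/E/L. Columns: rb, re, tb, te, qb, qe.
{In/h/N/M, In/h/N/L, In/f/N/M, In/f/N/L, In/k/N/M, In/k/N/L} → row (4,4) (4,4) (6,2) (6,2) (4,3) (4,3)
{In/h/E/M, In/h/E/L, In/f/E/M, In/f/E/L, In/k/E/M, In/k/E/L} → row (1,4) (1,4) (6,2) (6,2) (4,3) (4,3)
{Out/h/N/M, Out/h/N/L, Out/h/E/M, Out/h/E/L} → row (2,4) (2,4) (2,4) (2,4) (2,4) (2,4)
{Out/f/N/M, Out/f/E/M} → row (1,2) (1,2) (1,2) (1,2) (1,2) (1,2)
{Out/f/N/L, Out/f/E/L} → row (3,2) (3,2) (3,2) (3,2) (3,2) (3,2)
{Out/k/N/M, Out/k/N/L, Out/k/E/M, Out/k/E/L} → row (5,1) (5,0) (5,1) (5,0) (5,1) (5,0)
That's 6 distinct rows out of 24 strategies.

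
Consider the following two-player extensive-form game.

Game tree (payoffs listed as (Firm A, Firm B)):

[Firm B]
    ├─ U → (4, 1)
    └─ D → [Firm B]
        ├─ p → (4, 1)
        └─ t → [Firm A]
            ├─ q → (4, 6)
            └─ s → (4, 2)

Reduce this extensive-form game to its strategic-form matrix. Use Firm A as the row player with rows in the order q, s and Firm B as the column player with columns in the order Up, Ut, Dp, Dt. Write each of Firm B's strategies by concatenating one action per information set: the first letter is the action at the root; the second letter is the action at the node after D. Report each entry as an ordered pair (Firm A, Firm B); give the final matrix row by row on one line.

q: (4,1) (4,1) (4,1) (4,6) | s: (4,1) (4,1) (4,1) (4,2)

Row q: Up→(4,1), Ut→(4,1), Dp→(4,1), Dt→(4,6)
Row s: Up→(4,1), Ut→(4,1), Dp→(4,1), Dt→(4,2)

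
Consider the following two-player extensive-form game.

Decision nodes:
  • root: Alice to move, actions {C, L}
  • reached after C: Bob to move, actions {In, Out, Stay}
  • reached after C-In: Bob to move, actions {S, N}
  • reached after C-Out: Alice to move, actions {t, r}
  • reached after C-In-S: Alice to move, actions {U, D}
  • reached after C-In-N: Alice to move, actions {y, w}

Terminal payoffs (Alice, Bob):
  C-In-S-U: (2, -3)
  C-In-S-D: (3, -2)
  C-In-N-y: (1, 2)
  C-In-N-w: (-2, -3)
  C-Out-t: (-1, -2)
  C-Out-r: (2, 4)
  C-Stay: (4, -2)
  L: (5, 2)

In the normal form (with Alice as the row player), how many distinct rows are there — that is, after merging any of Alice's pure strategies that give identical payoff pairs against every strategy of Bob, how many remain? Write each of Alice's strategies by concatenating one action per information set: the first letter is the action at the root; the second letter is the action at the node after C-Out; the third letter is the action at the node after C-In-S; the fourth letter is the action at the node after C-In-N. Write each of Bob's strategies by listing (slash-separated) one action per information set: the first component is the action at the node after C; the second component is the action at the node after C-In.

Alice has 16 pure strategies: CtUy, CtUw, CtDy, CtDw, CrUy, CrUw, CrDy, CrDw, LtUy, LtUw, LtDy, LtDw, LrUy, LrUw, LrDy, LrDw. Columns: In/S, In/N, Out/S, Out/N, Stay/S, Stay/N.
{CtUy} → row (2,-3) (1,2) (-1,-2) (-1,-2) (4,-2) (4,-2)
{CtUw} → row (2,-3) (-2,-3) (-1,-2) (-1,-2) (4,-2) (4,-2)
{CtDy} → row (3,-2) (1,2) (-1,-2) (-1,-2) (4,-2) (4,-2)
{CtDw} → row (3,-2) (-2,-3) (-1,-2) (-1,-2) (4,-2) (4,-2)
{CrUy} → row (2,-3) (1,2) (2,4) (2,4) (4,-2) (4,-2)
{CrUw} → row (2,-3) (-2,-3) (2,4) (2,4) (4,-2) (4,-2)
{CrDy} → row (3,-2) (1,2) (2,4) (2,4) (4,-2) (4,-2)
{CrDw} → row (3,-2) (-2,-3) (2,4) (2,4) (4,-2) (4,-2)
{LtUy, LtUw, LtDy, LtDw, LrUy, LrUw, LrDy, LrDw} → row (5,2) (5,2) (5,2) (5,2) (5,2) (5,2)
That's 9 distinct rows out of 16 strategies.

9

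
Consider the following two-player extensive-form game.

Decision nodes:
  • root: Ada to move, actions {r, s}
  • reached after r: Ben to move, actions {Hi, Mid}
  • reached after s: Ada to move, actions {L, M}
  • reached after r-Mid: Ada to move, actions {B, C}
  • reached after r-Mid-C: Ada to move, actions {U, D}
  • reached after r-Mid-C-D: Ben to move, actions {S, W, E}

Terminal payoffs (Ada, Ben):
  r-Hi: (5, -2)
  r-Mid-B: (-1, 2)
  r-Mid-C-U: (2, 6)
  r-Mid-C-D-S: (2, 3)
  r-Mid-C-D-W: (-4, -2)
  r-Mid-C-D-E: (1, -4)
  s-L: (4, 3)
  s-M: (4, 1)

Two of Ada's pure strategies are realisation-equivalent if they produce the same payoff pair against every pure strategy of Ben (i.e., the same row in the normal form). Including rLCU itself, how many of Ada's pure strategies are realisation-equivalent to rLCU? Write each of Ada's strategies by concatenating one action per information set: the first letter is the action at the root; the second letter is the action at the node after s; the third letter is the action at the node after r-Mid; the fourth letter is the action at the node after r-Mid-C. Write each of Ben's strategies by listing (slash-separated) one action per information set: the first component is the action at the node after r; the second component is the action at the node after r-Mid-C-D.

Row for rLCU (columns Hi/S, Hi/W, Hi/E, Mid/S, Mid/W, Mid/E): (5,-2) (5,-2) (5,-2) (2,6) (2,6) (2,6).
Under rLCU, Ada's choice at the node after s can never be reached regardless of what Ben does, so varying those choices leaves every outcome unchanged.
Holding the reachable choices fixed and varying the unreachable one freely already gives 2 equivalent strategies.
No other strategy reproduces this row, so those 2 are the full class: rLCU, rMCU.

2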